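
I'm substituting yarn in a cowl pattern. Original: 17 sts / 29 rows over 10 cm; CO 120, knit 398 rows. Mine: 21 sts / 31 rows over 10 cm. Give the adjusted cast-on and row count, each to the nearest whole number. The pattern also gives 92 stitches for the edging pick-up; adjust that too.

Cast on 148 stitches; work 425 rows; edging pick-up 114 stitches.

Stitches: 120 × 21/17 = 148.24 → 148.
Rows: 398 × 31/29 = 425.45 → 425.
edging pick-up: 92 × 21/17 = 113.65 → 114.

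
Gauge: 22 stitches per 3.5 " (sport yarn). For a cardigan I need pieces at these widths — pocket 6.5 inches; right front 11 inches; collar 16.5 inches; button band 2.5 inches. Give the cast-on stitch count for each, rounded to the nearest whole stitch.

Rate = 22/3.5 = 6.286 sts per in.
pocket: 6.5 × 6.286 = 40.86 → 41.
right front: 11 × 6.286 = 69.14 → 69.
collar: 16.5 × 6.286 = 103.71 → 104.
button band: 2.5 × 6.286 = 15.71 → 16.

pocket 41; right front 69; collar 104; button band 16.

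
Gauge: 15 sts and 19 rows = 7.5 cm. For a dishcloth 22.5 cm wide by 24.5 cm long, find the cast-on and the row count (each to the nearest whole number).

Cast on 45 stitches and work 62 rows.

Stitch gauge = 15/7.5 = 2 sts/cm; 22.5 × 2 = 45.00 → 45 sts.
Row gauge = 19/7.5 = 2.533 rows/cm; 24.5 × 2.533 = 62.07 → 62 rows.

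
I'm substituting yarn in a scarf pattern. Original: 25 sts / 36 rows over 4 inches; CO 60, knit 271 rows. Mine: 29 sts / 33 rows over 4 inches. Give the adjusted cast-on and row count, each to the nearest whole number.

Cast on 70 stitches; work 248 rows.

Stitches: 60 × 29/25 = 69.60 → 70.
Rows: 271 × 33/36 = 248.42 → 248.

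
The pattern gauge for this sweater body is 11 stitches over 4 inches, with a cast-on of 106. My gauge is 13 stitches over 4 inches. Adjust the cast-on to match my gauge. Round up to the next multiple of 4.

128 stitches.

Scale factor = 13 / 11 = 1.182.
106 × 13 / 11 = 125.27 sts.
→ 128 sts.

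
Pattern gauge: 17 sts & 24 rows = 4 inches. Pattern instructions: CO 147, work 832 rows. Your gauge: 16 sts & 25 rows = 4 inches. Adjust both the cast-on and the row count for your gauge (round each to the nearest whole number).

Stitches: 147 × 16/17 = 138.35 → 138.
Rows: 832 × 25/24 = 866.67 → 867.

Cast on 138 stitches; work 867 rows.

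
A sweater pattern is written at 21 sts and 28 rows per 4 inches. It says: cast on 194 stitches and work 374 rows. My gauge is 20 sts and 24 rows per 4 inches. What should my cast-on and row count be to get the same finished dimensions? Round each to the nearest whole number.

Cast on 185 stitches; work 321 rows.

Stitches: 194 × 20/21 = 184.76 → 185.
Rows: 374 × 24/28 = 320.57 → 321.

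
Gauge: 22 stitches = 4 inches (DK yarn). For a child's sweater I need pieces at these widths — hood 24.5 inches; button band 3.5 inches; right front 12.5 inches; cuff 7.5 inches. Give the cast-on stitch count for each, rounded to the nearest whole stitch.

Rate = 22/4 = 5.5 sts per in.
hood: 24.5 × 5.5 = 134.75 → 135.
button band: 3.5 × 5.5 = 19.25 → 19.
right front: 12.5 × 5.5 = 68.75 → 69.
cuff: 7.5 × 5.5 = 41.25 → 41.

hood 135; button band 19; right front 69; cuff 41.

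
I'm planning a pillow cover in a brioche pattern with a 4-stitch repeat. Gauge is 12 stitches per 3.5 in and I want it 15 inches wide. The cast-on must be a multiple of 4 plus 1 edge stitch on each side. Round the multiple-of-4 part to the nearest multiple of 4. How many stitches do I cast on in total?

50 stitches.

12 / 3.5 = 3.429 sts per inch.
15 × 3.429 = 51.43 sts.
Less 2 edge sts → 49.43 for the repeat.
Nearest multiple of 4: 48.
Add back 2 edge sts → 50.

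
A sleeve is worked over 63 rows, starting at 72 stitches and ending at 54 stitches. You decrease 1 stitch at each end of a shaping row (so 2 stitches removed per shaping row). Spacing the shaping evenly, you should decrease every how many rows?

Decrease every 7th row.

Stitches to remove: |54 − 72| = 18.
Shaping rows needed: 18 / 2 = 9.
63 rows / 9 = every 7 rows.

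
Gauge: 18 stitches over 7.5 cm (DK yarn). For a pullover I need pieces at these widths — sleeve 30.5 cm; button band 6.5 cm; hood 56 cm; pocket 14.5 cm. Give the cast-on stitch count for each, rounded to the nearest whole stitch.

sleeve 73; button band 16; hood 134; pocket 35.

Rate = 18/7.5 = 2.4 sts per cm.
sleeve: 30.5 × 2.4 = 73.20 → 73.
button band: 6.5 × 2.4 = 15.60 → 16.
hood: 56 × 2.4 = 134.40 → 134.
pocket: 14.5 × 2.4 = 34.80 → 35.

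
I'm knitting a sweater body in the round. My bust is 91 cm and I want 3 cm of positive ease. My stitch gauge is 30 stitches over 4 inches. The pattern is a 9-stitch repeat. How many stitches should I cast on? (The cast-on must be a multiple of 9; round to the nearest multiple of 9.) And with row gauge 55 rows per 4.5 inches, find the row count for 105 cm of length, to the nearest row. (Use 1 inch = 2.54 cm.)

Cast on 279 stitches; work 505 rows.

Finished = 91 + 3 = 94 cm.
94 cm × 1/2.54 = 37.01 inches.
30/4 = 7.5 sts per in; 37.01 × 7.5 = 277.56 sts.
Nearest multiple of 9 → 279.
105 cm = 41.34 inches; × 12.222 = 505.25 → 505 rows.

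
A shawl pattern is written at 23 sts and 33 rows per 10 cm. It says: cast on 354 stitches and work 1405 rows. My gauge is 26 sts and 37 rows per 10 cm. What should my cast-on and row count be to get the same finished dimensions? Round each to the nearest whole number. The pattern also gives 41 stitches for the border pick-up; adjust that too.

Stitches: 354 × 26/23 = 400.17 → 400.
Rows: 1405 × 37/33 = 1575.30 → 1575.
border pick-up: 41 × 26/23 = 46.35 → 46.

Cast on 400 stitches; work 1575 rows; border pick-up 46 stitches.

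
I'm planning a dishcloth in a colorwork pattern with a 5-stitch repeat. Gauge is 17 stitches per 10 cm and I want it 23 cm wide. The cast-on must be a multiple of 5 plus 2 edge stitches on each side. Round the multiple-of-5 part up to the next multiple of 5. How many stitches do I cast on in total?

Cast on 44 stitches.

17 / 10 = 1.7 sts per cm.
23 × 1.7 = 39.10 sts.
Less 4 edge sts → 35.10 for the repeat.
Next multiple of 5: 40.
Add back 4 edge sts → 44.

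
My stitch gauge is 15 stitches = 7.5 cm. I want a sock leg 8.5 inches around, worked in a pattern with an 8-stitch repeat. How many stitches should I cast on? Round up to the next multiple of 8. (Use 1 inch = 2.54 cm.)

8.5 in = 8.5 × 2.54 = 21.59 cm.
15 / 7.5 = 2 sts/cm.
21.59 × 2 = 43.18 sts.
→ 48.

48 stitches.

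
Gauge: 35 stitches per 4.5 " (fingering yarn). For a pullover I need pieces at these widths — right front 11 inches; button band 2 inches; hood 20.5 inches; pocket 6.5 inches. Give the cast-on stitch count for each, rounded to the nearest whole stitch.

Rate = 35/4.5 = 7.778 sts per in.
right front: 11 × 7.778 = 85.56 → 86.
button band: 2 × 7.778 = 15.56 → 16.
hood: 20.5 × 7.778 = 159.44 → 159.
pocket: 6.5 × 7.778 = 50.56 → 51.

right front 86; button band 16; hood 159; pocket 51.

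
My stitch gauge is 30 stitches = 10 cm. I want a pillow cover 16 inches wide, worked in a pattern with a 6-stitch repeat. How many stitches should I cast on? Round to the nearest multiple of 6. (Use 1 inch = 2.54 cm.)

16 in = 16 × 2.54 = 40.64 cm.
30 / 10 = 3 sts/cm.
40.64 × 3 = 121.92 sts.
→ 120.

CO 120 sts.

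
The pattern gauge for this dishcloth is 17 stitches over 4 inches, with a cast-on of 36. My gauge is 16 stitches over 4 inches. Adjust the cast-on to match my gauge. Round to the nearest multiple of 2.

CO 34 sts.

Scale factor = 16 / 17 = 0.941.
36 × 16 / 17 = 33.88 sts.
→ 34 sts.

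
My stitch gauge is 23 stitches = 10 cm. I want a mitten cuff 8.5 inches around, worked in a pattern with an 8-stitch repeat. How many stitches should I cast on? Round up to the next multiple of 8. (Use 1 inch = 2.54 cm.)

56 stitches.

8.5 in = 8.5 × 2.54 = 21.59 cm.
23 / 10 = 2.3 sts/cm.
21.59 × 2.3 = 49.66 sts.
→ 56.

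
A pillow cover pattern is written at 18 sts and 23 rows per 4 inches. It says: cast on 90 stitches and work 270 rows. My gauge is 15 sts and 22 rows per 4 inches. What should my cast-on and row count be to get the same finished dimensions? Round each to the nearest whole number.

Stitches: 90 × 15/18 = 75.00 → 75.
Rows: 270 × 22/23 = 258.26 → 258.

Cast on 75 stitches; work 258 rows.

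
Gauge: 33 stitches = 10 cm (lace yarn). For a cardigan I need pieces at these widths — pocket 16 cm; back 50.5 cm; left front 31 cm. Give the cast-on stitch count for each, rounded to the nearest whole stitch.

Rate = 33/10 = 3.3 sts per cm.
pocket: 16 × 3.3 = 52.80 → 53.
back: 50.5 × 3.3 = 166.65 → 167.
left front: 31 × 3.3 = 102.30 → 102.

pocket 53; back 167; left front 102.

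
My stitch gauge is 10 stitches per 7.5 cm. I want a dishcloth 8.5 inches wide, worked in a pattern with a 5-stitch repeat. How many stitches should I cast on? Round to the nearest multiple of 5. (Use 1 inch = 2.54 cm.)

8.5 in = 8.5 × 2.54 = 21.59 cm.
10 / 7.5 = 1.333 sts/cm.
21.59 × 1.333 = 28.79 sts.
→ 30.

CO 30 sts.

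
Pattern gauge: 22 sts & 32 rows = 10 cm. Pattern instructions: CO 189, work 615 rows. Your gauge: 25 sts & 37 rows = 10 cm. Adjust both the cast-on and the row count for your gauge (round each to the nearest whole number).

Cast on 215 stitches; work 711 rows.

Stitches: 189 × 25/22 = 214.77 → 215.
Rows: 615 × 37/32 = 711.09 → 711.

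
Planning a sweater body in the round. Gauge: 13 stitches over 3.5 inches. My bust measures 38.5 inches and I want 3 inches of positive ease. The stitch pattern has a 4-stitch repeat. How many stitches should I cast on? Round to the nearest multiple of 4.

Finished = 38.5 + 3 = 41.5 inches.
13 / 3.5 = 3.714 sts/in.
41.5 × 3.714 = 154.14 sts.
Nearest multiple of 4: 156.

Cast on 156 stitches.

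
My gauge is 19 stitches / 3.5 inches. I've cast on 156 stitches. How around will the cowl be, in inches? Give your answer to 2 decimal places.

28.74 inches.

19 stitches / 3.5 inch = 5.429 stitches per inch.
156 / 5.429 = 28.737 inches.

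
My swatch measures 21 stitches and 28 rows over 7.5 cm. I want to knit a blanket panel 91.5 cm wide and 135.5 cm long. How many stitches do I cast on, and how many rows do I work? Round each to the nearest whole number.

Cast on 256 stitches and work 506 rows.

Stitch gauge = 21/7.5 = 2.8 sts/cm; 91.5 × 2.8 = 256.20 → 256 sts.
Row gauge = 28/7.5 = 3.733 rows/cm; 135.5 × 3.733 = 505.87 → 506 rows.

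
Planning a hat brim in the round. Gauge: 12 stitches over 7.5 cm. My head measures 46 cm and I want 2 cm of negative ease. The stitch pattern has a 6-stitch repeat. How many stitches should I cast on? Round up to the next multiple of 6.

Finished = 46 − 2 = 44 cm.
12 / 7.5 = 1.6 sts/cm.
44 × 1.6 = 70.40 sts.
Next multiple of 6: 72.

Cast on 72 stitches.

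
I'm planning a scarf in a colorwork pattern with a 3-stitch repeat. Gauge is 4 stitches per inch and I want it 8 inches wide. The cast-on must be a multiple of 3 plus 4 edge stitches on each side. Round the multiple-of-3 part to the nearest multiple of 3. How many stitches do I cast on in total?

32 stitches.

4 / 1 = 4 sts per inch.
8 × 4 = 32.00 sts.
Less 8 edge sts → 24.00 for the repeat.
Nearest multiple of 3: 24.
Add back 8 edge sts → 32.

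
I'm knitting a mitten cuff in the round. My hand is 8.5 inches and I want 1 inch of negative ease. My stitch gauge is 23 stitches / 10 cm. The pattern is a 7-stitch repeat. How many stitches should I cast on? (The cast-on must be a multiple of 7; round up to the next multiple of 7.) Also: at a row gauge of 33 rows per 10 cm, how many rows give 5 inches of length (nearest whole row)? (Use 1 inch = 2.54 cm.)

Finished = 8.5 − 1 = 7.5 inches.
7.5 inches × 2.54 = 19.05 cm.
23/10 = 2.3 sts per cm; 19.05 × 2.3 = 43.81 sts.
Next multiple of 7 → 49.
5 inches = 12.70 cm; × 3.3 = 41.91 → 42 rows.

Cast on 49 stitches; work 42 rows.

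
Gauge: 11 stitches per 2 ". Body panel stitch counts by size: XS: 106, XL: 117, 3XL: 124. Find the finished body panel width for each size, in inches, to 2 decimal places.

XS 19.27 inches; XL 21.27 inches; 3XL 22.55 inches.

11/2 = 5.5 sts per in.
XS: 106 / 5.5 = 19.273 → 19.27 in.
XL: 117 / 5.5 = 21.273 → 21.27 in.
3XL: 124 / 5.5 = 22.545 → 22.55 in.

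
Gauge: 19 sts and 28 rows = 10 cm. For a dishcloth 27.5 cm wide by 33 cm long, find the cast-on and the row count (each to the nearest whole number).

Stitch gauge = 19/10 = 1.9 sts/cm; 27.5 × 1.9 = 52.25 → 52 sts.
Row gauge = 28/10 = 2.8 rows/cm; 33 × 2.8 = 92.40 → 92 rows.

Cast on 52 stitches and work 92 rows.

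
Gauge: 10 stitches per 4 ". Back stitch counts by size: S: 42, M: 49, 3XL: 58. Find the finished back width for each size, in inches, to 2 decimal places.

10/4 = 2.5 sts per in.
S: 42 / 2.5 = 16.800 → 16.80 in.
M: 49 / 2.5 = 19.600 → 19.60 in.
3XL: 58 / 2.5 = 23.200 → 23.20 in.

S 16.80 inches; M 19.60 inches; 3XL 23.20 inches.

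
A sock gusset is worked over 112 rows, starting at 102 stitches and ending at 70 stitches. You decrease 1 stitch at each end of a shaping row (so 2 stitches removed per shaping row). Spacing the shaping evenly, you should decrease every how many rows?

Decrease every 7th row.

Stitches to remove: |70 − 102| = 32.
Shaping rows needed: 32 / 2 = 16.
112 rows / 16 = every 7 rows.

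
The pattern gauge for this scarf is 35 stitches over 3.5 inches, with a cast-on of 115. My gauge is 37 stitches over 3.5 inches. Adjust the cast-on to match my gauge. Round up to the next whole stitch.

122 stitches.

Scale factor = 37 / 35 = 1.057.
115 × 37 / 35 = 121.57 sts.
→ 122 sts.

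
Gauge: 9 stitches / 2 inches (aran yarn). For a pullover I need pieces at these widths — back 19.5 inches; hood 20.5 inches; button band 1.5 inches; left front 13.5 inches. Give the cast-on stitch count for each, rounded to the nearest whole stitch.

Rate = 9/2 = 4.5 sts per in.
back: 19.5 × 4.5 = 87.75 → 88.
hood: 20.5 × 4.5 = 92.25 → 92.
button band: 1.5 × 4.5 = 6.75 → 7.
left front: 13.5 × 4.5 = 60.75 → 61.

back 88; hood 92; button band 7; left front 61.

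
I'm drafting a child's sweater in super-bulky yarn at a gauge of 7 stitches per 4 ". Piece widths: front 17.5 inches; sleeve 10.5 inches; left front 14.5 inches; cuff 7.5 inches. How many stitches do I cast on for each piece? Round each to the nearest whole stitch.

Rate = 7/4 = 1.75 sts per in.
front: 17.5 × 1.75 = 30.62 → 31.
sleeve: 10.5 × 1.75 = 18.38 → 18.
left front: 14.5 × 1.75 = 25.38 → 25.
cuff: 7.5 × 1.75 = 13.12 → 13.

front 31; sleeve 18; left front 25; cuff 13.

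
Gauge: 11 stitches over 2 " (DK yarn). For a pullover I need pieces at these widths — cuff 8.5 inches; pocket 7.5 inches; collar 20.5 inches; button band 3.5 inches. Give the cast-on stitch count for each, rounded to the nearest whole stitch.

cuff 47; pocket 41; collar 113; button band 19.

Rate = 11/2 = 5.5 sts per in.
cuff: 8.5 × 5.5 = 46.75 → 47.
pocket: 7.5 × 5.5 = 41.25 → 41.
collar: 20.5 × 5.5 = 112.75 → 113.
button band: 3.5 × 5.5 = 19.25 → 19.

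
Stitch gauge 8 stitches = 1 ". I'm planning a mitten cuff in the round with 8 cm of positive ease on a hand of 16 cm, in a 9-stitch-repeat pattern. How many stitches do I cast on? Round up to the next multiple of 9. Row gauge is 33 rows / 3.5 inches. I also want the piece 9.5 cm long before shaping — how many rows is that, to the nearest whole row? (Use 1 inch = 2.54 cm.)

Cast on 81 stitches; work 35 rows.

Finished = 16 + 8 = 24 cm.
24 cm × 1/2.54 = 9.45 inches.
8/1 = 8 sts per in; 9.45 × 8 = 75.59 sts.
Next multiple of 9 → 81.
9.5 cm = 3.74 inches; × 9.429 = 35.26 → 35 rows.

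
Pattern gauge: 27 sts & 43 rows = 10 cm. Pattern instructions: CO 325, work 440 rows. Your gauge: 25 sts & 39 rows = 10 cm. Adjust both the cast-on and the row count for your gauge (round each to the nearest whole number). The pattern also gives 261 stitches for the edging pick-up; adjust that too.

Cast on 301 stitches; work 399 rows; edging pick-up 242 stitches.

Stitches: 325 × 25/27 = 300.93 → 301.
Rows: 440 × 39/43 = 399.07 → 399.
edging pick-up: 261 × 25/27 = 241.67 → 242.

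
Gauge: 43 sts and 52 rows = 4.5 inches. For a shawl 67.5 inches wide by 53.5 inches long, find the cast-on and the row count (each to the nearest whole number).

Cast on 645 stitches and work 618 rows.

Stitch gauge = 43/4.5 = 9.556 sts/in; 67.5 × 9.556 = 645.00 → 645 sts.
Row gauge = 52/4.5 = 11.556 rows/in; 53.5 × 11.556 = 618.22 → 618 rows.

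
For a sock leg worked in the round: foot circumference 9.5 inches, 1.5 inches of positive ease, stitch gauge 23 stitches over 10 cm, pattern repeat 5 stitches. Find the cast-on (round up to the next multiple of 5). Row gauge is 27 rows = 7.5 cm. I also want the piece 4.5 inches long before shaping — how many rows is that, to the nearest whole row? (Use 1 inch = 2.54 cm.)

Finished = 9.5 + 1.5 = 11 inches.
11 inches × 2.54 = 27.94 cm.
23/10 = 2.3 sts per cm; 27.94 × 2.3 = 64.26 sts.
Next multiple of 5 → 65.
4.5 inches = 11.43 cm; × 3.6 = 41.15 → 41 rows.

Cast on 65 stitches; work 41 rows.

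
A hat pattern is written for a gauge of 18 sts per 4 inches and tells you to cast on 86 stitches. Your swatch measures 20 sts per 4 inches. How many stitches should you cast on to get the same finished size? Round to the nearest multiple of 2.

Scale factor = 20 / 18 = 1.111.
86 × 20 / 18 = 95.56 sts.
→ 96 sts.

96 stitches.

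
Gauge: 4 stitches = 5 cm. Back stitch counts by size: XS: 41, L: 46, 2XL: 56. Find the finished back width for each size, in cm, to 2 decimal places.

4/5 = 0.8 sts per cm.
XS: 41 / 0.8 = 51.250 → 51.25 cm.
L: 46 / 0.8 = 57.500 → 57.50 cm.
2XL: 56 / 0.8 = 70.000 → 70.00 cm.

XS 51.25 cm; L 57.50 cm; 2XL 70.00 cm.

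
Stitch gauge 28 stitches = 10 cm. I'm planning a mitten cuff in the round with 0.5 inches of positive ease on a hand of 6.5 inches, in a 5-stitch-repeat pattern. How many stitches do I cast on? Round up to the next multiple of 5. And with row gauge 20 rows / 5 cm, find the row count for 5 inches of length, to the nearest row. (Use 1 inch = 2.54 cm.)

Finished = 6.5 + 0.5 = 7 inches.
7 inches × 2.54 = 17.78 cm.
28/10 = 2.8 sts per cm; 17.78 × 2.8 = 49.78 sts.
Next multiple of 5 → 50.
5 inches = 12.70 cm; × 4 = 50.80 → 51 rows.

Cast on 50 stitches; work 51 rows.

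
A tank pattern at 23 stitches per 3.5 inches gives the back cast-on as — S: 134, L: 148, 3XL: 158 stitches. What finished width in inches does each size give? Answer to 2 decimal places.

S 20.39 inches; L 22.52 inches; 3XL 24.04 inches.

23/3.5 = 6.571 sts per in.
S: 134 / 6.571 = 20.391 → 20.39 in.
L: 148 / 6.571 = 22.522 → 22.52 in.
3XL: 158 / 6.571 = 24.043 → 24.04 in.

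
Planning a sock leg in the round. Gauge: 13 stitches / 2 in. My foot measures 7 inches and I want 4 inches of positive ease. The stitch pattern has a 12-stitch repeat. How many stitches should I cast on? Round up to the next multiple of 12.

Finished = 7 + 4 = 11 inches.
13 / 2 = 6.5 sts/in.
11 × 6.5 = 71.50 sts.
Next multiple of 12: 72.

CO 72 sts.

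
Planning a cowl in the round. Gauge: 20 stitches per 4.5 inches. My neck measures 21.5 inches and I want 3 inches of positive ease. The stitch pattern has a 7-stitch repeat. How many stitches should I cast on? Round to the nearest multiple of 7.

112 stitches.

Finished = 21.5 + 3 = 24.5 inches.
20 / 4.5 = 4.444 sts/in.
24.5 × 4.444 = 108.89 sts.
Nearest multiple of 7: 112.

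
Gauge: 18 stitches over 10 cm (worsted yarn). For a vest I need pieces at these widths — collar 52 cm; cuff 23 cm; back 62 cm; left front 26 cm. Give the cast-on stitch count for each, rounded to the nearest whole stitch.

Rate = 18/10 = 1.8 sts per cm.
collar: 52 × 1.8 = 93.60 → 94.
cuff: 23 × 1.8 = 41.40 → 41.
back: 62 × 1.8 = 111.60 → 112.
left front: 26 × 1.8 = 46.80 → 47.

collar 94; cuff 41; back 112; left front 47.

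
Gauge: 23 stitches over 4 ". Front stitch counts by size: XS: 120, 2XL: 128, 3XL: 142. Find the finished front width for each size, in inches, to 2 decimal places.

23/4 = 5.75 sts per in.
XS: 120 / 5.75 = 20.870 → 20.87 in.
2XL: 128 / 5.75 = 22.261 → 22.26 in.
3XL: 142 / 5.75 = 24.696 → 24.70 in.

XS 20.87 inches; 2XL 22.26 inches; 3XL 24.70 inches.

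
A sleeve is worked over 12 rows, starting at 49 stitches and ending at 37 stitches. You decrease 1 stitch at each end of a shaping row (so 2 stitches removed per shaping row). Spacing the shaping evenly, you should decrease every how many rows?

Decrease every 2nd row.

Stitches to remove: |37 − 49| = 12.
Shaping rows needed: 12 / 2 = 6.
12 rows / 6 = every 2 rows.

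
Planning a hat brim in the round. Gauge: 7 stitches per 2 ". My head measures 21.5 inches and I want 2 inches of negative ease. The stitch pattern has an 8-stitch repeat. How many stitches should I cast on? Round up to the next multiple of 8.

Finished = 21.5 − 2 = 19.5 inches.
7 / 2 = 3.5 sts/in.
19.5 × 3.5 = 68.25 sts.
Next multiple of 8: 72.

72 stitches.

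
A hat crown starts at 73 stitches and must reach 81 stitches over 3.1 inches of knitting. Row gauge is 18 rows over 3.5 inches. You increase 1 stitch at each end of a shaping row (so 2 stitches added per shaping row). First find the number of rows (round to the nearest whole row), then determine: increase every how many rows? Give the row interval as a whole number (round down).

Increase every 4th row.

Rows = 3.1 × 5.143 = 15.9 → 16 rows.
Stitches to add: 8 → 4 shaping rows (at 2 st each).
16 / 4 = 4.00 → every 4 rows.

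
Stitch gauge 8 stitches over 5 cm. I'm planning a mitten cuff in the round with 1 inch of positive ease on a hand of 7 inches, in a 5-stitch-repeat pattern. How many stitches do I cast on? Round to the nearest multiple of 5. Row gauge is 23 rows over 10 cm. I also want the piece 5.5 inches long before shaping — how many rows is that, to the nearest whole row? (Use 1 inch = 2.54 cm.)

Cast on 35 stitches; work 32 rows.

Finished = 7 + 1 = 8 inches.
8 inches × 2.54 = 20.32 cm.
8/5 = 1.6 sts per cm; 20.32 × 1.6 = 32.51 sts.
Nearest multiple of 5 → 35.
5.5 inches = 13.97 cm; × 2.3 = 32.13 → 32 rows.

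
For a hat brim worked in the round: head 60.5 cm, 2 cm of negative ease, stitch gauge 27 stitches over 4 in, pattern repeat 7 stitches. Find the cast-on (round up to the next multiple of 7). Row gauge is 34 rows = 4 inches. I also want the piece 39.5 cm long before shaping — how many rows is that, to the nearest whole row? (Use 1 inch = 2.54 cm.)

Finished = 60.5 − 2 = 58.5 cm.
58.5 cm × 1/2.54 = 23.03 inches.
27/4 = 6.75 sts per in; 23.03 × 6.75 = 155.46 sts.
Next multiple of 7 → 161.
39.5 cm = 15.55 inches; × 8.5 = 132.19 → 132 rows.

Cast on 161 stitches; work 132 rows.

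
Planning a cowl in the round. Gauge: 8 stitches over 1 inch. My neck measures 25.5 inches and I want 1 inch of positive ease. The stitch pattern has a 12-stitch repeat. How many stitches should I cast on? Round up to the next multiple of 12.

Cast on 216 stitches.

Finished = 25.5 + 1 = 26.5 inches.
8 / 1 = 8 sts/in.
26.5 × 8 = 212.00 sts.
Next multiple of 12: 216.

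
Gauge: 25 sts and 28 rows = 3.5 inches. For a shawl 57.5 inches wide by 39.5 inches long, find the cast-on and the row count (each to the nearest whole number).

Cast on 411 stitches and work 316 rows.

Stitch gauge = 25/3.5 = 7.143 sts/in; 57.5 × 7.143 = 410.71 → 411 sts.
Row gauge = 28/3.5 = 8 rows/in; 39.5 × 8 = 316.00 → 316 rows.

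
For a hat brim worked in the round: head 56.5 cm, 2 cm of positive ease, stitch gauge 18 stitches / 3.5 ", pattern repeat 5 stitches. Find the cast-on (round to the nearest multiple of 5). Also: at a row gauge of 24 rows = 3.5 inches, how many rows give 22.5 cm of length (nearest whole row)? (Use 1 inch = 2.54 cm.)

Finished = 56.5 + 2 = 58.5 cm.
58.5 cm × 1/2.54 = 23.03 inches.
18/3.5 = 5.143 sts per in; 23.03 × 5.143 = 118.45 sts.
Nearest multiple of 5 → 120.
22.5 cm = 8.86 inches; × 6.857 = 60.74 → 61 rows.

Cast on 120 stitches; work 61 rows.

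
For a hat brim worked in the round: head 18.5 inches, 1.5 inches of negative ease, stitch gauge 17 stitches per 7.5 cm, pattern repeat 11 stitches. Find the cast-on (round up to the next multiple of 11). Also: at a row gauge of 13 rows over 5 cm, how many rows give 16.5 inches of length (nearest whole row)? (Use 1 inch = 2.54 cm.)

Finished = 18.5 − 1.5 = 17 inches.
17 inches × 2.54 = 43.18 cm.
17/7.5 = 2.267 sts per cm; 43.18 × 2.267 = 97.87 sts.
Next multiple of 11 → 99.
16.5 inches = 41.91 cm; × 2.6 = 108.97 → 109 rows.

Cast on 99 stitches; work 109 rows.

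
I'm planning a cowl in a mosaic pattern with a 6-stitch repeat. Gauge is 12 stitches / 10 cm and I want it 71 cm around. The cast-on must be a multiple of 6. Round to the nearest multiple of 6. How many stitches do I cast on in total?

12 / 10 = 1.2 sts per cm.
71 × 1.2 = 85.20 sts.
Nearest multiple of 6: 84.

84 stitches.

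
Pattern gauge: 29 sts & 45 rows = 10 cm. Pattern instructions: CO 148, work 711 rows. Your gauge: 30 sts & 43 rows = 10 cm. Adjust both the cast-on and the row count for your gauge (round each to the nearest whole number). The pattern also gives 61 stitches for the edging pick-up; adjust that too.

Cast on 153 stitches; work 679 rows; edging pick-up 63 stitches.

Stitches: 148 × 30/29 = 153.10 → 153.
Rows: 711 × 43/45 = 679.40 → 679.
edging pick-up: 61 × 30/29 = 63.10 → 63.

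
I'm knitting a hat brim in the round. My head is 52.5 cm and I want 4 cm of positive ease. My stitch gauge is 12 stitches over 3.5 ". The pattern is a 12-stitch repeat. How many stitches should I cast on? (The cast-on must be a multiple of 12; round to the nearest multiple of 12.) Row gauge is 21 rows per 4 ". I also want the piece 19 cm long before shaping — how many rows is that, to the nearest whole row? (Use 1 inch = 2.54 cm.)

Cast on 72 stitches; work 39 rows.

Finished = 52.5 + 4 = 56.5 cm.
56.5 cm × 1/2.54 = 22.24 inches.
12/3.5 = 3.429 sts per in; 22.24 × 3.429 = 76.27 sts.
Nearest multiple of 12 → 72.
19 cm = 7.48 inches; × 5.25 = 39.27 → 39 rows.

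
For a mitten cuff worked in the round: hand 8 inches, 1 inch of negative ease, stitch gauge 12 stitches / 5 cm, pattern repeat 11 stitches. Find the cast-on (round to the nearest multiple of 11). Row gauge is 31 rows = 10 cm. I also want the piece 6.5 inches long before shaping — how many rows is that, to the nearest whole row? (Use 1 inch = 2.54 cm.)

Cast on 44 stitches; work 51 rows.

Finished = 8 − 1 = 7 inches.
7 inches × 2.54 = 17.78 cm.
12/5 = 2.4 sts per cm; 17.78 × 2.4 = 42.67 sts.
Nearest multiple of 11 → 44.
6.5 inches = 16.51 cm; × 3.1 = 51.18 → 51 rows.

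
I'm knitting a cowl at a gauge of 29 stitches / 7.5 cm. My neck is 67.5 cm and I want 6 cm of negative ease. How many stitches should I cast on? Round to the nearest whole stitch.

Finished = 67.5 − 6 = 61.5 cm.
29 / 7.5 = 3.867 sts per cm.
61.50 × 3.867 = 237.80 sts.
→ 238 sts.

Cast on 238 stitches.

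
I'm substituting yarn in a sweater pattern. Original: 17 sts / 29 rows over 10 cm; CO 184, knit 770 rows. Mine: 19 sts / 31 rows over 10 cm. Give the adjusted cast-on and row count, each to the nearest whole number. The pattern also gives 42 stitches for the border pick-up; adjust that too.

Cast on 206 stitches; work 823 rows; border pick-up 47 stitches.

Stitches: 184 × 19/17 = 205.65 → 206.
Rows: 770 × 31/29 = 823.10 → 823.
border pick-up: 42 × 19/17 = 46.94 → 47.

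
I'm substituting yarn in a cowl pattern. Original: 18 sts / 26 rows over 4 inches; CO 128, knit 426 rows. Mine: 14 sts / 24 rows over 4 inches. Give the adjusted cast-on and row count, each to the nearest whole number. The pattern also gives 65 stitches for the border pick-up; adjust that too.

Cast on 100 stitches; work 393 rows; border pick-up 51 stitches.

Stitches: 128 × 14/18 = 99.56 → 100.
Rows: 426 × 24/26 = 393.23 → 393.
border pick-up: 65 × 14/18 = 50.56 → 51.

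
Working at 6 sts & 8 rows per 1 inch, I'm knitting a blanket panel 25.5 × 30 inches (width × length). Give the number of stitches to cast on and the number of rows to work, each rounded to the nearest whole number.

Cast on 153 stitches and work 240 rows.

Stitch gauge = 6/1 = 6 sts/in; 25.5 × 6 = 153.00 → 153 sts.
Row gauge = 8/1 = 8 rows/in; 30 × 8 = 240.00 → 240 rows.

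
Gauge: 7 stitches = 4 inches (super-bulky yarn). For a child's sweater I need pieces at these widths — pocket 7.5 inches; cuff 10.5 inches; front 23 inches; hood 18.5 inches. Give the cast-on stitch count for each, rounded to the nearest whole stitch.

Rate = 7/4 = 1.75 sts per in.
pocket: 7.5 × 1.75 = 13.12 → 13.
cuff: 10.5 × 1.75 = 18.38 → 18.
front: 23 × 1.75 = 40.25 → 40.
hood: 18.5 × 1.75 = 32.38 → 32.

pocket 13; cuff 18; front 40; hood 32.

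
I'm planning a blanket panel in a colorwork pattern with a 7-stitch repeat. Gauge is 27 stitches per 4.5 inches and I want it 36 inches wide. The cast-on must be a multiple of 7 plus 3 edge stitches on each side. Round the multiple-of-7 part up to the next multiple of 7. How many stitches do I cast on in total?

216 stitches.

27 / 4.5 = 6 sts per inch.
36 × 6 = 216.00 sts.
Less 6 edge sts → 210.00 for the repeat.
Next multiple of 7: 210.
Add back 6 edge sts → 216.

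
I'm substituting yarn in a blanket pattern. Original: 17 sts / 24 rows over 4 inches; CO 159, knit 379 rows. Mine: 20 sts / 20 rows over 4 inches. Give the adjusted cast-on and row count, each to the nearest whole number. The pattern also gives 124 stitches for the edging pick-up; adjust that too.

Cast on 187 stitches; work 316 rows; edging pick-up 146 stitches.

Stitches: 159 × 20/17 = 187.06 → 187.
Rows: 379 × 20/24 = 315.83 → 316.
edging pick-up: 124 × 20/17 = 145.88 → 146.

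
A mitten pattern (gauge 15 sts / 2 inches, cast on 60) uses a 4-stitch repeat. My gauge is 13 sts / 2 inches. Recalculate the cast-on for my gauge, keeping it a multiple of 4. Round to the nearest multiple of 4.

52 stitches.

60 × 13 / 15 = 52.00.
Nearest multiple of 4: 52.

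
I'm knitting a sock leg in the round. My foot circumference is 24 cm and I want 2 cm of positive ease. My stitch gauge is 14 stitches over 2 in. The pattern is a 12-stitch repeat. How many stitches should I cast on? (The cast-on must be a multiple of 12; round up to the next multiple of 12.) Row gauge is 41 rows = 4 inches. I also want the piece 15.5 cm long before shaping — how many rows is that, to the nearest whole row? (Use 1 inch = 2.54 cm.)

Cast on 72 stitches; work 63 rows.

Finished = 24 + 2 = 26 cm.
26 cm × 1/2.54 = 10.24 inches.
14/2 = 7 sts per in; 10.24 × 7 = 71.65 sts.
Next multiple of 12 → 72.
15.5 cm = 6.10 inches; × 10.25 = 62.55 → 63 rows.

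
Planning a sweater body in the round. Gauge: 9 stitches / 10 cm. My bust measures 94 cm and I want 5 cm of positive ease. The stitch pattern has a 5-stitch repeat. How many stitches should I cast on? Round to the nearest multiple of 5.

90 stitches.

Finished = 94 + 5 = 99 cm.
9 / 10 = 0.9 sts/cm.
99 × 0.9 = 89.10 sts.
Nearest multiple of 5: 90.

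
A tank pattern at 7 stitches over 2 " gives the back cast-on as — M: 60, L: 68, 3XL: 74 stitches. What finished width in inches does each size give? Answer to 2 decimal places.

7/2 = 3.5 sts per in.
M: 60 / 3.5 = 17.143 → 17.14 in.
L: 68 / 3.5 = 19.429 → 19.43 in.
3XL: 74 / 3.5 = 21.143 → 21.14 in.

M 17.14 inches; L 19.43 inches; 3XL 21.14 inches.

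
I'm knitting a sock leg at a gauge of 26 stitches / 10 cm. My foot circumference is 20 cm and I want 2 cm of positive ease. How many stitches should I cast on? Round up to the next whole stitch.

CO 58 sts.

Finished = 20 + 2 = 22 cm.
26 / 10 = 2.6 sts per cm.
22.00 × 2.6 = 57.20 sts.
→ 58 sts.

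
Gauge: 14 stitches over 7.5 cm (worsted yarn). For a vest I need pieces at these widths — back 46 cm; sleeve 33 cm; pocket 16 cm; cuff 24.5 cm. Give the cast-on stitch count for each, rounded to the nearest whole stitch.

Rate = 14/7.5 = 1.867 sts per cm.
back: 46 × 1.867 = 85.87 → 86.
sleeve: 33 × 1.867 = 61.60 → 62.
pocket: 16 × 1.867 = 29.87 → 30.
cuff: 24.5 × 1.867 = 45.73 → 46.

back 86; sleeve 62; pocket 30; cuff 46.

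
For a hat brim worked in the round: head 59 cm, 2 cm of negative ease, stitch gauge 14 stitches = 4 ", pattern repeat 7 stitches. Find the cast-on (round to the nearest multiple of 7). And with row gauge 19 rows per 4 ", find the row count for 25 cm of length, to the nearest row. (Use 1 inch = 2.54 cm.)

Cast on 77 stitches; work 47 rows.

Finished = 59 − 2 = 57 cm.
57 cm × 1/2.54 = 22.44 inches.
14/4 = 3.5 sts per in; 22.44 × 3.5 = 78.54 sts.
Nearest multiple of 7 → 77.
25 cm = 9.84 inches; × 4.75 = 46.75 → 47 rows.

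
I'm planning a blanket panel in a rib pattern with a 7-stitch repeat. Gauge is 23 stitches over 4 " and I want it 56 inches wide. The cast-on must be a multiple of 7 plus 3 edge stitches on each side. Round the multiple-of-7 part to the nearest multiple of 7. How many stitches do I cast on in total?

23 / 4 = 5.75 sts per inch.
56 × 5.75 = 322.00 sts.
Less 6 edge sts → 316.00 for the repeat.
Nearest multiple of 7: 315.
Add back 6 edge sts → 321.

Cast on 321 stitches.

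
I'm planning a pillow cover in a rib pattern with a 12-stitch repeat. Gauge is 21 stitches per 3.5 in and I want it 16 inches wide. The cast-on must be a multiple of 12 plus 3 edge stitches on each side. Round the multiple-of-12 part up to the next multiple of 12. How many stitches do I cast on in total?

102 stitches.

21 / 3.5 = 6 sts per inch.
16 × 6 = 96.00 sts.
Less 6 edge sts → 90.00 for the repeat.
Next multiple of 12: 96.
Add back 6 edge sts → 102.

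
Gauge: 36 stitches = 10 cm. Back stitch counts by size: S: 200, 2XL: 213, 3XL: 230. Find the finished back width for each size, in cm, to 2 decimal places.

S 55.56 cm; 2XL 59.17 cm; 3XL 63.89 cm.

36/10 = 3.6 sts per cm.
S: 200 / 3.6 = 55.556 → 55.56 cm.
2XL: 213 / 3.6 = 59.167 → 59.17 cm.
3XL: 230 / 3.6 = 63.889 → 63.89 cm.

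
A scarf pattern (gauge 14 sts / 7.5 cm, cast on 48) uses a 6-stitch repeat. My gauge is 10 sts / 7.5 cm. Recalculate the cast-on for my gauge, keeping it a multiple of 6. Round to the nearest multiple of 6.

Cast on 36 stitches.

48 × 10 / 14 = 34.29.
Nearest multiple of 6: 36.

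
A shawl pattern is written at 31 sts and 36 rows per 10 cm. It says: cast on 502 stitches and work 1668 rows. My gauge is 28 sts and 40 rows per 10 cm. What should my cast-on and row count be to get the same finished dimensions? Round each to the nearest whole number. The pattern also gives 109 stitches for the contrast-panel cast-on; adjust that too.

Cast on 453 stitches; work 1853 rows; contrast-panel cast-on 98 stitches.

Stitches: 502 × 28/31 = 453.42 → 453.
Rows: 1668 × 40/36 = 1853.33 → 1853.
contrast-panel cast-on: 109 × 28/31 = 98.45 → 98.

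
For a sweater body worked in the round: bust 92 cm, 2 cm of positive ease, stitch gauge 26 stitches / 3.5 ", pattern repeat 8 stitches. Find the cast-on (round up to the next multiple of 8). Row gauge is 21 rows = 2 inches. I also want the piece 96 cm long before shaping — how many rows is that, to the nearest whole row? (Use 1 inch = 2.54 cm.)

Finished = 92 + 2 = 94 cm.
94 cm × 1/2.54 = 37.01 inches.
26/3.5 = 7.429 sts per in; 37.01 × 7.429 = 274.92 sts.
Next multiple of 8 → 280.
96 cm = 37.80 inches; × 10.5 = 396.85 → 397 rows.

Cast on 280 stitches; work 397 rows.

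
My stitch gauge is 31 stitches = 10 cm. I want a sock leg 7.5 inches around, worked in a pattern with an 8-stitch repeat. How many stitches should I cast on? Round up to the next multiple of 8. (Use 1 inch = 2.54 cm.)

CO 64 sts.

7.5 in = 7.5 × 2.54 = 19.05 cm.
31 / 10 = 3.1 sts/cm.
19.05 × 3.1 = 59.05 sts.
→ 64.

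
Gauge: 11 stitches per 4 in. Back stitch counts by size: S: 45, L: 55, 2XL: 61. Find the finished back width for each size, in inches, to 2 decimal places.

S 16.36 inches; L 20.00 inches; 2XL 22.18 inches.

11/4 = 2.75 sts per in.
S: 45 / 2.75 = 16.364 → 16.36 in.
L: 55 / 2.75 = 20.000 → 20.00 in.
2XL: 61 / 2.75 = 22.182 → 22.18 in.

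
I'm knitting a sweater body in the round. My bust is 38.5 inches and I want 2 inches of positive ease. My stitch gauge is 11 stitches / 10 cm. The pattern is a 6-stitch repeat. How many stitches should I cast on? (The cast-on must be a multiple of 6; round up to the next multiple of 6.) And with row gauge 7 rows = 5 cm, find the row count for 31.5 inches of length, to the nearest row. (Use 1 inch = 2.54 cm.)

Cast on 114 stitches; work 112 rows.

Finished = 38.5 + 2 = 40.5 inches.
40.5 inches × 2.54 = 102.87 cm.
11/10 = 1.1 sts per cm; 102.87 × 1.1 = 113.16 sts.
Next multiple of 6 → 114.
31.5 inches = 80.01 cm; × 1.4 = 112.01 → 112 rows.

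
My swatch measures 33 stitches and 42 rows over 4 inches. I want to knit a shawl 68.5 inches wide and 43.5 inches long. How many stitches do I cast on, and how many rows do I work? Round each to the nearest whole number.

Stitch gauge = 33/4 = 8.25 sts/in; 68.5 × 8.25 = 565.12 → 565 sts.
Row gauge = 42/4 = 10.5 rows/in; 43.5 × 10.5 = 456.75 → 457 rows.

Cast on 565 stitches and work 457 rows.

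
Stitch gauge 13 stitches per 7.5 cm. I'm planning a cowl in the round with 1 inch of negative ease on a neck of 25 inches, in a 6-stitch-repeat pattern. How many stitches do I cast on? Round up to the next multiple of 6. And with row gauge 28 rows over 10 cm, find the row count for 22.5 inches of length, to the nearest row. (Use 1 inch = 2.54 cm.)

Finished = 25 − 1 = 24 inches.
24 inches × 2.54 = 60.96 cm.
13/7.5 = 1.733 sts per cm; 60.96 × 1.733 = 105.66 sts.
Next multiple of 6 → 108.
22.5 inches = 57.15 cm; × 2.8 = 160.02 → 160 rows.

Cast on 108 stitches; work 160 rows.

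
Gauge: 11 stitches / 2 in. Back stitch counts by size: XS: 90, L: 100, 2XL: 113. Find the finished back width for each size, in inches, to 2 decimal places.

11/2 = 5.5 sts per in.
XS: 90 / 5.5 = 16.364 → 16.36 in.
L: 100 / 5.5 = 18.182 → 18.18 in.
2XL: 113 / 5.5 = 20.545 → 20.55 in.

XS 16.36 inches; L 18.18 inches; 2XL 20.55 inches.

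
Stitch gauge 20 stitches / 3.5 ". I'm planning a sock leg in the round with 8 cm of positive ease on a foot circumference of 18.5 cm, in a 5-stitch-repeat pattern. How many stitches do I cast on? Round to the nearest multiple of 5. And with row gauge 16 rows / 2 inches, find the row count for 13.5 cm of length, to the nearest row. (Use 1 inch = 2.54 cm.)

Finished = 18.5 + 8 = 26.5 cm.
26.5 cm × 1/2.54 = 10.43 inches.
20/3.5 = 5.714 sts per in; 10.43 × 5.714 = 59.62 sts.
Nearest multiple of 5 → 60.
13.5 cm = 5.31 inches; × 8 = 42.52 → 43 rows.

Cast on 60 stitches; work 43 rows.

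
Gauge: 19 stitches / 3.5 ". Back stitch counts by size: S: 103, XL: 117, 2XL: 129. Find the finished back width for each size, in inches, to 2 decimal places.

19/3.5 = 5.429 sts per in.
S: 103 / 5.429 = 18.974 → 18.97 in.
XL: 117 / 5.429 = 21.553 → 21.55 in.
2XL: 129 / 5.429 = 23.763 → 23.76 in.

S 18.97 inches; XL 21.55 inches; 2XL 23.76 inches.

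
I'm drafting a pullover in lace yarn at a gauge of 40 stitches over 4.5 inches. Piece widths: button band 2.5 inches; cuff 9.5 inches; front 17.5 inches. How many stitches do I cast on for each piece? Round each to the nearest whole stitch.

Rate = 40/4.5 = 8.889 sts per in.
button band: 2.5 × 8.889 = 22.22 → 22.
cuff: 9.5 × 8.889 = 84.44 → 84.
front: 17.5 × 8.889 = 155.56 → 156.

button band 22; cuff 84; front 156.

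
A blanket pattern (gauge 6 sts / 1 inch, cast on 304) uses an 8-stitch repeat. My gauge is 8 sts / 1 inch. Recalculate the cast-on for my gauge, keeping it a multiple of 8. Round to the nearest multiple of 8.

304 × 8 / 6 = 405.33.
Nearest multiple of 8: 408.

408 stitches.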